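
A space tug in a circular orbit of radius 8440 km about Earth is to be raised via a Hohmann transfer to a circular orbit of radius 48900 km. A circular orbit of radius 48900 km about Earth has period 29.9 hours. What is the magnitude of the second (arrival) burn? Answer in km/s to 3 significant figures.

Δv₂ = 1.31 km/s

From Kepler's third law T² = 4π²r³/μ at r = 48900 km, T = 29.9 hours = 29.9 × 3600 s = 1.0764×10^5 s: μ = 4π²r³/T² = 3.98418×10^5 km³/s².
The Hohmann ellipse has a_t = (r₁ + r₂)/2 = 28670 km.
On the circular orbit at r = 48900 km, v_c = √(μ/r) = 2.8544 km/s.
Transfer-orbit speed at the same r (vis-viva, a = a_t): v_t = √[μ(2/r − 1/a_t)] = 1.5487 km/s.
Δv₂ = |v_t − v_c| = |1.5487 − 2.8544| = 1.306 km/s.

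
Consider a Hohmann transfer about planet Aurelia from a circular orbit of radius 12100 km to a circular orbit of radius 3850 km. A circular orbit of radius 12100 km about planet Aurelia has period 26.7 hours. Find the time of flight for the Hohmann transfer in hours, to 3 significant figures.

From Kepler's third law T² = 4π²r³/μ at r = 12100 km, T = 26.7 hours = 26.7 × 3600 s = 96120 s: μ = 4π²r³/T² = 7569.87 km³/s².
Transfer-ellipse semi-major axis a_t = (r₁ + r₂)/2 = (12100 + 3850)/2 = 7975 km.
Transfer time t = π√(a_t³/μ) = π√((7975)³ / 7569.87) = 25720 s.
Converting: 25720 s ÷ 3600 s/hour = 7.14 hours.

t = 7.14 hours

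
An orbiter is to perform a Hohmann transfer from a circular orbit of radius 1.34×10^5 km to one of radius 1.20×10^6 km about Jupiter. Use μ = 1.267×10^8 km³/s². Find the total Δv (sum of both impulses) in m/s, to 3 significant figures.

Transfer-ellipse semi-major axis a_t = (r₁ + r₂)/2 = (1.340×10^5 + 1.200×10^6)/2 = 6.670×10^5 km.
Circular speed at r₁: v₁ = √(μ/r₁) = √(1.267×10^8/1.340×10^5) = 30.75 km/s.
Transfer-orbit speed at r₁ (vis-viva): v_p = √[μ(2/r₁ − 1/a_t)] = 41.24 km/s.
First burn Δv₁ = |v_p − v₁| = 10.49 km/s.
At r₂, v₂ = √(μ/r₂) = 10.2754 km/s.
Transfer-orbit speed at r₂: v_a = √[μ(2/r₂ − 1/a_t)] = 4.60561 km/s.
Second burn Δv₂ = |v₂ − v_a| = 5.670 km/s.
Δv = Δv₁ + Δv₂ = 10.49 + 5.670 = 16.16 km/s.

Δv = 16200 m/s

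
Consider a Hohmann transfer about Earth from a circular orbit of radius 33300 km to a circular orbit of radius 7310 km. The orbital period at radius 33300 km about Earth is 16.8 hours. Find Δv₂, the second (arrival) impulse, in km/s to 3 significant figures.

From Kepler's third law T² = 4π²r³/μ at r = 33300 km, T = 16.8 hours = 16.8 × 3600 s = 60480 s: μ = 4π²r³/T² = 3.98537×10^5 km³/s².
Transfer-ellipse semi-major axis a_t = (r₁ + r₂)/2 = (33300 + 7310)/2 = 20305 km.
Circular speed at r = 7310 km: v_c = √(μ/r) = 7.384 km/s.
Transfer-orbit speed at the same r (vis-viva, a = a_t): v_t = √[μ(2/r − 1/a_t)] = 9.456 km/s.
Δv₂ = |v_t − v_c| = |9.456 − 7.384| = 2.072 km/s.

Δv₂ = 2.07 km/s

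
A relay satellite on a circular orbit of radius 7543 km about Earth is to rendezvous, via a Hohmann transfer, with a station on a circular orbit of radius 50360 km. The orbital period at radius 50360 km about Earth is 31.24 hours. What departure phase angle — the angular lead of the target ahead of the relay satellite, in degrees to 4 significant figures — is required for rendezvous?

From Kepler's third law T² = 4π²r³/μ at r = 50360 km, T = 31.24 hours = 31.24 × 3600 s = 1.12464×10^5 s: μ = 4π²r³/T² = 3.98648×10^5 km³/s².
Transfer-ellipse semi-major axis a_t = (r₁ + r₂)/2 = (7543 + 50360)/2 = 28951.5 km.
Transfer time t = π√(a_t³/μ) = 24510 s.
Target angular speed ω₂ = √(μ/r₂³) = 5.587×10^-5 rad/s.
Angle swept by the target during transfer: ω₂·t = 1.3694 rad = 78.46°.
Arrival is 180° from departure on the ellipse, so φ = 180° − 78.46° = 101.5°.

φ = 101.5°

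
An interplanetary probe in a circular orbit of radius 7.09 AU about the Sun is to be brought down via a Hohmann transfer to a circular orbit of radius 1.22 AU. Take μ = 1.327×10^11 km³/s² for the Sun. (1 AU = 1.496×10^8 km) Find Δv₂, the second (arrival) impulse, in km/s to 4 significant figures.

Δv₂ = 8.259 km/s

In km: r₁ = 7.09 × 1.496×10^8 = 1.060664×10^9 km; r₂ = 1.22 × 1.496×10^8 = 1.82512×10^8 km.
The Hohmann ellipse has a_t = (r₁ + r₂)/2 = 6.21588×10^8 km.
Circular speed at r = 1.82512×10^8 km: v_c = √(μ/r) = 26.964 km/s.
Vis-viva on the transfer ellipse at r = 1.82512×10^8 km gives v_t = √[μ(2/r − 1/a_t)] = 35.223 km/s.
Δv₂ = |v_t − v_c| = |35.223 − 26.964| = 8.259 km/s.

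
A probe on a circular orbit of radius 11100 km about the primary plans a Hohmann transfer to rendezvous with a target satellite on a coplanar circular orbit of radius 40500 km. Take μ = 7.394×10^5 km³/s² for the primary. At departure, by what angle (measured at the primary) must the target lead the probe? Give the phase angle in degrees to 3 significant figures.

Semi-major axis of the transfer orbit: a_t = (11100 + 40500)/2 = 25800 km.
Transfer time t = π√(a_t³/μ) = 15140 s.
Target angular speed ω₂ = √(μ/r₂³) = 1.055×10^-4 rad/s.
Angle swept by the target during transfer: ω₂·t = 1.5973 rad = 91.52°.
Arrival is 180° from departure on the ellipse, so φ = 180° − 91.52° = 88.5°.

φ = 88.5°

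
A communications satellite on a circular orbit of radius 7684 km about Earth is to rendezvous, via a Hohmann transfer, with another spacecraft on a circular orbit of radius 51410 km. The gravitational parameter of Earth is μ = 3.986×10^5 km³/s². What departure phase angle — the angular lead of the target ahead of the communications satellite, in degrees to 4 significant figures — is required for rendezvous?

Semi-major axis of the transfer orbit: a_t = (7684 + 51410)/2 = 29547 km.
Transfer time t = π√(a_t³/μ) = 25273 s.
The target's mean motion on its circular orbit is ω₂ = √(μ/r₂³) = 5.4162×10^-5 rad/s.
Angle swept by the target during transfer: ω₂·t = 1.3688 rad = 78.43°.
The communications satellite traverses 180° on the transfer ellipse, so the target must lead by 180° − 78.43° = 101.6°.

φ = 101.6°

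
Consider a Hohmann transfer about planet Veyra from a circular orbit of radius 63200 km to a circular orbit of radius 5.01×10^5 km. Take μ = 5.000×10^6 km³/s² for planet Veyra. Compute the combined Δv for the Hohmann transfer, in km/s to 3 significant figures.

Semi-major axis of the transfer orbit: a_t = (63200 + 5.010×10^5)/2 = 2.821×10^5 km.
Circular speed at r₁: v₁ = √(μ/r₁) = √(5.000×10^6/63200) = 8.89460 km/s.
Transfer-orbit speed at r₁ (vis-viva): v_p = √[μ(2/r₁ − 1/a_t)] = 11.8534 km/s.
First burn Δv₁ = |v_p − v₁| = 2.959 km/s.
At r₂, v₂ = √(μ/r₂) = 3.159 km/s.
Transfer-orbit speed at r₂: v_a = √[μ(2/r₂ − 1/a_t)] = 1.495 km/s.
Second burn Δv₂ = |v₂ − v_a| = 1.664 km/s.
Δv = Δv₁ + Δv₂ = 2.959 + 1.664 = 4.623 km/s.

Δv = 4.62 km/s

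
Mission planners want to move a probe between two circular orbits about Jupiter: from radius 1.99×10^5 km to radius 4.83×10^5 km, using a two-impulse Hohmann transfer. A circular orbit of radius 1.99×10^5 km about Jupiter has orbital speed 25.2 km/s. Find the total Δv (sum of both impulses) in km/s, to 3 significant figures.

From the circular-orbit relation v² = μ/r at r = 1.99×10^5 km: μ = v²r = (25.2)² × 1.99×10^5 = 1.26373×10^8 km³/s².
The Hohmann ellipse has a_t = (r₁ + r₂)/2 = 3.410×10^5 km.
Circular speed at r₁: v₁ = √(μ/r₁) = √(1.26373×10^8/1.990×10^5) = 25.200 km/s.
Transfer-orbit speed at r₁ (vis-viva equation): v_p = √[μ(2/r₁ − 1/a_t)] = 29.991 km/s.
First burn Δv₁ = |v_p − v₁| = 4.791 km/s.
At r₂, v₂ = √(μ/r₂) = 16.1753 km/s.
Transfer-orbit speed at r₂: v_a = √[μ(2/r₂ − 1/a_t)] = 12.3567 km/s.
Second burn Δv₂ = |v₂ − v_a| = 3.819 km/s.
Δv = Δv₁ + Δv₂ = 4.791 + 3.819 = 8.610 km/s.

Δv = 8.61 km/s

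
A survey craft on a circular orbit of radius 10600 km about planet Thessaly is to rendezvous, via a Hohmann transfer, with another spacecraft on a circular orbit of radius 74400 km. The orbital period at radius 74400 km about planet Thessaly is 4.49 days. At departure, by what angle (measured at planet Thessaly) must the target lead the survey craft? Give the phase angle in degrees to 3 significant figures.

From Kepler's third law T² = 4π²r³/μ at r = 74400 km, T = 4.49 days = 4.49 × 86400 s = 3.87936×10^5 s: μ = 4π²r³/T² = 1.08033×10^5 km³/s².
Semi-major axis of the transfer orbit: a_t = (10600 + 74400)/2 = 42500 km.
The half-period of the transfer ellipse is t = π√(a_t³/μ) = 83744.07 s.
The target's mean motion on its circular orbit is ω₂ = √(μ/r₂³) = 1.619645×10^-5 rad/s.
Angle swept by the target during transfer: ω₂·t = 1.35636 rad = 77.71°.
The survey craft traverses 180° on the transfer ellipse, so the target must lead by 180° − 77.71° = 102°.

φ = 102°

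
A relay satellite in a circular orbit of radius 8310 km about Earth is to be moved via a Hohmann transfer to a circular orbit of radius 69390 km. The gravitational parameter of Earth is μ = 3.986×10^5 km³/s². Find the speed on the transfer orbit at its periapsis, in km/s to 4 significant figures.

v = 9.256 km/s

Semi-major axis of the transfer orbit: a_t = (8310 + 69390)/2 = 38850 km.
The periapsis of the transfer ellipse is at r = 8310 km.
Applying v² = μ(2/r − 1/a_t): v = 9.256 km/s.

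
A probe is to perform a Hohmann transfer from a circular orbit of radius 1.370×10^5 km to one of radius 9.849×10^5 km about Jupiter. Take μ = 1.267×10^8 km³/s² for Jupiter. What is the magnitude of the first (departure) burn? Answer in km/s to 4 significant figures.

Δv₁ = 9.885 km/s

The Hohmann ellipse has a_t = (r₁ + r₂)/2 = 5.6095×10^5 km.
Circular speed at r = 1.370×10^5 km: v_c = √(μ/r) = 30.411 km/s.
Vis-viva on the transfer ellipse at r = 1.370×10^5 km gives v_t = √[μ(2/r − 1/a_t)] = 40.296 km/s.
Δv₁ = |v_t − v_c| = |40.296 − 30.411| = 9.885 km/s.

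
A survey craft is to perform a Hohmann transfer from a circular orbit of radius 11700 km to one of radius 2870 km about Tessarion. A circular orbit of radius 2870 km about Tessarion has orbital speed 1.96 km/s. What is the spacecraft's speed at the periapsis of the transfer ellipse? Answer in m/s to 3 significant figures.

From the circular-orbit relation v² = μ/r at r = 2870 km: μ = v²r = (1.96)² × 2870 = 11025.4 km³/s².
The Hohmann ellipse has a_t = (r₁ + r₂)/2 = 7285 km.
The periapsis of the transfer ellipse is at r = 2870 km.
Applying v² = μ(2/r − 1/a_t): v = 2.484 km/s.

v = 2480 m/s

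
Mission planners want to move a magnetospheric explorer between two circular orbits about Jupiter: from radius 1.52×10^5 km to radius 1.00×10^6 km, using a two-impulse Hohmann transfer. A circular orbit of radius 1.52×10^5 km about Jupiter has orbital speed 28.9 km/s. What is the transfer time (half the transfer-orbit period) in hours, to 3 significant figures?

t = 33.9 hours

From the circular-orbit relation v² = μ/r at r = 1.52×10^5 km: μ = v²r = (28.9)² × 1.52×10^5 = 1.26952×10^8 km³/s².
The Hohmann ellipse has a_t = (r₁ + r₂)/2 = 5.760×10^5 km.
Half the transfer-orbit period gives t = π√(a_t³/μ) = 1.219×10^5 s.
Converting: 1.219×10^5 s ÷ 3600 s/hour = 33.9 hours.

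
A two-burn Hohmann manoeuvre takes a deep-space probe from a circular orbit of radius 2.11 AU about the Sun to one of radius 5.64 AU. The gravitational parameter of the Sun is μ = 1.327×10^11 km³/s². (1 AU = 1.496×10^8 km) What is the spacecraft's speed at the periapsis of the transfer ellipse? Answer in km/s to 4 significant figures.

In km: r₁ = 2.11 × 1.496×10^8 = 3.15656×10^8 km; r₂ = 5.64 × 1.496×10^8 = 8.43744×10^8 km.
The Hohmann ellipse has a_t = (r₁ + r₂)/2 = 5.797×10^8 km.
The periapsis of the transfer ellipse is at r = 3.15656×10^8 km.
From the vis-viva equation, v = √[μ(2/r − 1/a_t)] = 24.74 km/s.

v = 24.74 km/s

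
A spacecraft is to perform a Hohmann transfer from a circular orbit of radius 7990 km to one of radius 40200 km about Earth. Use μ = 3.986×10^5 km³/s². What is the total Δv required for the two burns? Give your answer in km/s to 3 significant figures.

Δv = 3.40 km/s

Semi-major axis of the transfer orbit: a_t = (7990 + 40200)/2 = 24095 km.
Circular speed at r₁: v₁ = √(μ/r₁) = √(3.986×10^5/7990) = 7.063 km/s.
On the transfer ellipse at r₁, v² = μ(2/r − 1/a) gives v_p = √[μ(2/r₁ − 1/a_t)] = 9.123 km/s.
First burn Δv₁ = |v_p − v₁| = 2.060 km/s.
At r₂, v₂ = √(μ/r₂) = 3.149 km/s.
Transfer-orbit speed at r₂: v_a = √[μ(2/r₂ − 1/a_t)] = 1.813 km/s.
Second burn Δv₂ = |v₂ − v_a| = 1.336 km/s.
Δv = Δv₁ + Δv₂ = 2.060 + 1.336 = 3.396 km/s.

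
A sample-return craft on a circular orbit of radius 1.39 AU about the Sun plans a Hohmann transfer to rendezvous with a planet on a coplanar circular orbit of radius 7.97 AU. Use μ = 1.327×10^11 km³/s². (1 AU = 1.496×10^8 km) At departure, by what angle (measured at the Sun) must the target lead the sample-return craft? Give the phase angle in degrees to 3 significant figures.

In km: r₁ = 1.39 × 1.496×10^8 = 2.07944×10^8 km; r₂ = 7.97 × 1.496×10^8 = 1.192312×10^9 km.
Transfer-ellipse semi-major axis a_t = (r₁ + r₂)/2 = (2.07944×10^8 + 1.192312×10^9)/2 = 7.00128×10^8 km.
The half-period of the transfer ellipse is t = π√(a_t³/μ) = 1.5976×10^8 s.
Target angular speed ω₂ = √(μ/r₂³) = 8.8481×10^-9 rad/s.
Angle swept by the target during transfer: ω₂·t = 1.4136 rad = 80.99°.
Arrival is 180° from departure on the ellipse, so φ = 180° − 80.99° = 99.0°.

φ = 99.0°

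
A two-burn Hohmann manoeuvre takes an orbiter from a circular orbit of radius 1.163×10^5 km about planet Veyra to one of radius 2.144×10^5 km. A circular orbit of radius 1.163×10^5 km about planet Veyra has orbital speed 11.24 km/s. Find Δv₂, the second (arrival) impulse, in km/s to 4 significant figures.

From the circular-orbit relation v² = μ/r at r = 1.163×10^5 km: μ = v²r = (11.24)² × 1.163×10^5 = 1.46931×10^7 km³/s².
The Hohmann ellipse has a_t = (r₁ + r₂)/2 = 1.6535×10^5 km.
On the circular orbit at r = 2.144×10^5 km, v_c = √(μ/r) = 8.27835 km/s.
Transfer-orbit speed at the same r (vis-viva, a = a_t): v_t = √[μ(2/r − 1/a_t)] = 6.94275 km/s.
Δv₂ = |v_t − v_c| = |6.94275 − 8.27835| = 1.336 km/s.

Δv₂ = 1.336 km/s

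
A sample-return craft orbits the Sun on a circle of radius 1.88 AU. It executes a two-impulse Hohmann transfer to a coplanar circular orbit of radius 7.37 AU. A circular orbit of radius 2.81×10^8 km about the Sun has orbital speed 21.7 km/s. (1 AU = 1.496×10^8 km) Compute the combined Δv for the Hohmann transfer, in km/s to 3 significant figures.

Δv = 9.66 km/s

From the circular-orbit relation v² = μ/r at r = 2.81×10^8 km: μ = v²r = (21.7)² × 2.81×10^8 = 1.32320×10^11 km³/s².
In km: r₁ = 1.88 × 1.496×10^8 = 2.81248×10^8 km; r₂ = 7.37 × 1.496×10^8 = 1.102552×10^9 km.
Semi-major axis of the transfer orbit: a_t = (2.81248×10^8 + 1.102552×10^9)/2 = 6.919×10^8 km.
Circular speed at r₁: v₁ = √(μ/r₁) = √(1.32320×10^11/2.81248×10^8) = 21.69 km/s.
Transfer-orbit speed at r₁ (vis-viva): v_p = √[μ(2/r₁ − 1/a_t)] = 27.38 km/s.
First burn Δv₁ = |v_p − v₁| = 5.690 km/s.
At r₂, v₂ = √(μ/r₂) = 10.95502 km/s.
Transfer-orbit speed at r₂: v_a = √[μ(2/r₂ − 1/a_t)] = 6.984517 km/s.
Second burn Δv₂ = |v₂ − v_a| = 3.971 km/s.
Δv = Δv₁ + Δv₂ = 5.690 + 3.971 = 9.661 km/s.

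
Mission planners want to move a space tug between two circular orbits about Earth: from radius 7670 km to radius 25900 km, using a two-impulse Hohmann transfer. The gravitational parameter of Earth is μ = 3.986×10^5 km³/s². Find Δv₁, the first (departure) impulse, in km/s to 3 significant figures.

The Hohmann ellipse has a_t = (r₁ + r₂)/2 = 16785 km.
On the circular orbit at r = 7670 km, v_c = √(μ/r) = 7.209 km/s.
Transfer-orbit speed at the same r (vis-viva, a = a_t): v_t = √[μ(2/r − 1/a_t)] = 8.955 km/s.
Δv₁ = |v_t − v_c| = |8.955 − 7.209| = 1.746 km/s.

Δv₁ = 1.75 km/s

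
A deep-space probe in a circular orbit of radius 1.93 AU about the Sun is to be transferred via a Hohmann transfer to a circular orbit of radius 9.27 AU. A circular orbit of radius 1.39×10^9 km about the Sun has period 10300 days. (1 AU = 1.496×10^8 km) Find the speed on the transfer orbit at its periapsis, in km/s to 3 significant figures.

v = 27.7 km/s

From Kepler's third law T² = 4π²r³/μ at r = 1.39×10^9 km, T = 10300 days = 10300 × 86400 s = 8.8992×10^8 s: μ = 4π²r³/T² = 1.33876×10^11 km³/s².
In km: r₁ = 1.93 × 1.496×10^8 = 2.88728×10^8 km; r₂ = 9.27 × 1.496×10^8 = 1.386792×10^9 km.
Semi-major axis of the transfer orbit: a_t = (2.88728×10^8 + 1.386792×10^9)/2 = 8.3776×10^8 km.
The periapsis of the transfer ellipse is at r = 2.88728×10^8 km.
From the vis-viva equation, v = √[μ(2/r − 1/a_t)] = 27.70 km/s.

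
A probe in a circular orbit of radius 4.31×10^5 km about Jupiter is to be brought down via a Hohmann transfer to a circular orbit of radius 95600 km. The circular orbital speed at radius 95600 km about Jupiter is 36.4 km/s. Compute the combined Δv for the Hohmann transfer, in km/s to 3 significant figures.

Δv = 17.0 km/s

From the circular-orbit relation v² = μ/r at r = 95600 km: μ = v²r = (36.4)² × 95600 = 1.26666×10^8 km³/s².
The Hohmann ellipse has a_t = (r₁ + r₂)/2 = 2.633×10^5 km.
At r₁ the circular-orbit speed is v₁ = √(μ/r₁) = 17.143 km/s.
Transfer-orbit speed at r₁ (v² = μ(2/r − 1/a)): v_a = √[μ(2/r₁ − 1/a_t)] = 10.330 km/s.
First burn Δv₁ = |v_a − v₁| = 6.813 km/s.
Circular speed at r₂: v₂ = √(μ/r₂) = 36.40 km/s.
Transfer-orbit speed at r₂: v_p = √[μ(2/r₂ − 1/a_t)] = 46.57 km/s.
Second burn Δv₂ = |v₂ − v_p| = 10.17 km/s.
Δv = Δv₁ + Δv₂ = 6.813 + 10.17 = 16.98 km/s.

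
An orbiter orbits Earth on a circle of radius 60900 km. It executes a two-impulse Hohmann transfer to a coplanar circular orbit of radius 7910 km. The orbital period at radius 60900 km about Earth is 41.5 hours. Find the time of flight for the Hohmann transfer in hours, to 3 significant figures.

From Kepler's third law T² = 4π²r³/μ at r = 60900 km, T = 41.5 hours = 41.5 × 3600 s = 1.494×10^5 s: μ = 4π²r³/T² = 3.99494×10^5 km³/s².
The Hohmann ellipse has a_t = (r₁ + r₂)/2 = 34405 km.
Transfer time t = π√(a_t³/μ) = π√((34405)³ / 3.99494×10^5) = 31720 s.
Converting: 31720 s ÷ 3600 s/hour = 8.81 hours.

t = 8.81 hours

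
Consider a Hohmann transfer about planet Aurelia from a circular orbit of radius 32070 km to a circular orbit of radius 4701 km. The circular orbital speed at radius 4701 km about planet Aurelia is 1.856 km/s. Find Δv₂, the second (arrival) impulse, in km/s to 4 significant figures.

From the circular-orbit relation v² = μ/r at r = 4701 km: μ = v²r = (1.856)² × 4701 = 16193.7 km³/s².
Transfer-ellipse semi-major axis a_t = (r₁ + r₂)/2 = (32070 + 4701)/2 = 18385.5 km.
On the circular orbit at r = 4701 km, v_c = √(μ/r) = 1.8560 km/s.
Transfer-orbit speed at the same r (vis-viva, a = a_t): v_t = √[μ(2/r − 1/a_t)] = 2.4513 km/s.
Δv₂ = |v_t − v_c| = |2.4513 − 1.8560| = 0.5953 km/s.

Δv₂ = 0.5953 km/s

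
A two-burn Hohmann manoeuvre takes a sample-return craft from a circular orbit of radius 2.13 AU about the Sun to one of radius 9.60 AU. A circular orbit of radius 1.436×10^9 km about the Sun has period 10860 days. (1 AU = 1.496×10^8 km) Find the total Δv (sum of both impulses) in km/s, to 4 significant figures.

From Kepler's third law T² = 4π²r³/μ at r = 1.436×10^9 km, T = 10860 days = 10860 × 86400 s = 9.38304×10^8 s: μ = 4π²r³/T² = 1.32781×10^11 km³/s².
In km: r₁ = 2.13 × 1.496×10^8 = 3.18648×10^8 km; r₂ = 9.60 × 1.496×10^8 = 1.43616×10^9 km.
Semi-major axis of the transfer orbit: a_t = (3.18648×10^8 + 1.43616×10^9)/2 = 8.77404×10^8 km.
At r₁ the circular-orbit speed is v₁ = √(μ/r₁) = 20.413 km/s.
On the transfer ellipse at r₁, vis-viva gives v_p = √[μ(2/r₁ − 1/a_t)] = 26.116 km/s.
First burn Δv₁ = |v_p − v₁| = 5.703 km/s.
Circular speed at r₂: v₂ = √(μ/r₂) = 9.6154 km/s.
Transfer-orbit speed at r₂: v_a = √[μ(2/r₂ − 1/a_t)] = 5.7946 km/s.
Second burn Δv₂ = |v₂ − v_a| = 3.821 km/s.
Total Δv = Δv₁ + Δv₂ = 9.524 km/s.

Δv = 9.524 km/s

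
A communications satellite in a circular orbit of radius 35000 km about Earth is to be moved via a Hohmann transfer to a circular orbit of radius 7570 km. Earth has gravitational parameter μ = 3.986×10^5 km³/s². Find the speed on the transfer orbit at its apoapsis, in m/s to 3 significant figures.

The Hohmann ellipse has a_t = (r₁ + r₂)/2 = 21285 km.
The apoapsis of the transfer ellipse is at r = 35000 km.
Applying v² = μ(2/r − 1/a_t): v = 2.013 km/s.

v = 2010 m/s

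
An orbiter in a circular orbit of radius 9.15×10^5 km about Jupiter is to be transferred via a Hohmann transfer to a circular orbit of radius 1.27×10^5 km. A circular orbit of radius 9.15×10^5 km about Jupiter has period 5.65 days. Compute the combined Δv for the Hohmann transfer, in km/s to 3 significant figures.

Δv = 16.2 km/s

From Kepler's third law T² = 4π²r³/μ at r = 9.15×10^5 km, T = 5.65 days = 5.65 × 86400 s = 4.8816×10^5 s: μ = 4π²r³/T² = 1.26911×10^8 km³/s².
Transfer-ellipse semi-major axis a_t = (r₁ + r₂)/2 = (9.150×10^5 + 1.270×10^5)/2 = 5.210×10^5 km.
Circular speed at r₁: v₁ = √(μ/r₁) = √(1.26911×10^8/9.150×10^5) = 11.777 km/s.
Transfer-orbit speed at r₁ (vis-viva): v_a = √[μ(2/r₁ − 1/a_t)] = 5.8146 km/s.
First burn Δv₁ = |v_a − v₁| = 5.962 km/s.
Circular speed at r₂: v₂ = √(μ/r₂) = 31.61 km/s.
Transfer-orbit speed at r₂: v_p = √[μ(2/r₂ − 1/a_t)] = 41.89 km/s.
Second burn Δv₂ = |v₂ − v_p| = 10.28 km/s.
Total Δv = Δv₁ + Δv₂ = 16.24 km/s.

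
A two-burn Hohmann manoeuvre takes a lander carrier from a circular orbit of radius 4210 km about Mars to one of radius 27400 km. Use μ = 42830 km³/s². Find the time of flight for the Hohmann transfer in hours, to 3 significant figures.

The Hohmann ellipse has a_t = (r₁ + r₂)/2 = 15805 km.
Half the transfer-orbit period gives t = π√(a_t³/μ) = 30160 s.
Converting: 30160 s ÷ 3600 s/hour = 8.38 hours.

t = 8.38 hours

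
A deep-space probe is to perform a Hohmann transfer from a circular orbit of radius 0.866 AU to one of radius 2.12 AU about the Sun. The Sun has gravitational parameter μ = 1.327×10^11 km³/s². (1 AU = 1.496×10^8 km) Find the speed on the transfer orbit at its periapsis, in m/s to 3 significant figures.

In km: r₁ = 0.866 × 1.496×10^8 = 1.295536×10^8 km; r₂ = 2.12 × 1.496×10^8 = 3.17152×10^8 km.
The Hohmann ellipse has a_t = (r₁ + r₂)/2 = 2.233528×10^8 km.
At periapsis, r = 1.295536×10^8 km.
From the vis-viva equation, v = √[μ(2/r − 1/a_t)] = 38.14 km/s.

v = 38100 m/s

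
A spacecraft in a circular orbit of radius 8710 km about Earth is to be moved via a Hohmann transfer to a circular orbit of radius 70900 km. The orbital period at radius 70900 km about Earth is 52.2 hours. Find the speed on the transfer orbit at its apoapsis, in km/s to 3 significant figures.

From Kepler's third law T² = 4π²r³/μ at r = 70900 km, T = 52.2 hours = 52.2 × 3600 s = 1.8792×10^5 s: μ = 4π²r³/T² = 3.98430×10^5 km³/s².
The Hohmann ellipse has a_t = (r₁ + r₂)/2 = 39805 km.
The apoapsis of the transfer ellipse is at r = 70900 km.
Applying v² = μ(2/r − 1/a_t): v = 1.109 km/s.

v = 1.11 km/s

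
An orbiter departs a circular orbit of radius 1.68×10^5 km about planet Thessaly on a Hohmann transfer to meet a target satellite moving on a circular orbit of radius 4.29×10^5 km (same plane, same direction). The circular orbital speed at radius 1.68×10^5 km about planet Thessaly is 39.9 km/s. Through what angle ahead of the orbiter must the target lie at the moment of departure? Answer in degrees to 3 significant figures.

From the circular-orbit relation v² = μ/r at r = 1.68×10^5 km: μ = v²r = (39.9)² × 1.68×10^5 = 2.67458×10^8 km³/s².
The Hohmann ellipse has a_t = (r₁ + r₂)/2 = 2.985×10^5 km.
Transfer time t = π√(a_t³/μ) = 31330 s.
The target's mean motion on its circular orbit is ω₂ = √(μ/r₂³) = 5.820×10^-5 rad/s.
Angle swept by the target during transfer: ω₂·t = 1.823 rad = 104.5°.
The orbiter traverses 180° on the transfer ellipse, so the target must lead by 180° − 104.5° = 75.5°.

φ = 75.5°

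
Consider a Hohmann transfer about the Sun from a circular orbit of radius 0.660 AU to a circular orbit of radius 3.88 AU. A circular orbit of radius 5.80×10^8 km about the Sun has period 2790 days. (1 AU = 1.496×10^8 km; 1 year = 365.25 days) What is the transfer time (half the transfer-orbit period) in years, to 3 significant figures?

t = 1.71 years

From Kepler's third law T² = 4π²r³/μ at r = 5.80×10^8 km, T = 2790 days = 2790 × 86400 s = 2.41056×10^8 s: μ = 4π²r³/T² = 1.32559×10^11 km³/s².
In km: r₁ = 0.660 × 1.496×10^8 = 9.8736×10^7 km; r₂ = 3.88 × 1.496×10^8 = 5.80448×10^8 km.
The Hohmann ellipse has a_t = (r₁ + r₂)/2 = 3.39592×10^8 km.
By Kepler's third law the transfer-orbit period is T = 2π√(a_t³/μ), so t = T/2 = 5.400×10^7 s.
Converting: 5.400×10^7 s ÷ 3.15576×10^7 s/year (365.25 × 86400) = 1.71 years.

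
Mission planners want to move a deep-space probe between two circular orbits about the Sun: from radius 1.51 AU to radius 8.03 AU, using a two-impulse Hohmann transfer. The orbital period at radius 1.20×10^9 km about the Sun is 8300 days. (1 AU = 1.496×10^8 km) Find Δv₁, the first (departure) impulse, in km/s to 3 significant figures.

From Kepler's third law T² = 4π²r³/μ at r = 1.20×10^9 km, T = 8300 days = 8300 × 86400 s = 7.1712×10^8 s: μ = 4π²r³/T² = 1.32654×10^11 km³/s².
In km: r₁ = 1.51 × 1.496×10^8 = 2.25896×10^8 km; r₂ = 8.03 × 1.496×10^8 = 1.201288×10^9 km.
Semi-major axis of the transfer orbit: a_t = (2.25896×10^8 + 1.201288×10^9)/2 = 7.13592×10^8 km.
Circular speed at r = 2.25896×10^8 km: v_c = √(μ/r) = 24.233 km/s.
Transfer-orbit speed at the same r (vis-viva, a = a_t): v_t = √[μ(2/r − 1/a_t)] = 31.442 km/s.
Δv₁ = |v_t − v_c| = |31.442 − 24.233| = 7.209 km/s.

Δv₁ = 7.21 km/s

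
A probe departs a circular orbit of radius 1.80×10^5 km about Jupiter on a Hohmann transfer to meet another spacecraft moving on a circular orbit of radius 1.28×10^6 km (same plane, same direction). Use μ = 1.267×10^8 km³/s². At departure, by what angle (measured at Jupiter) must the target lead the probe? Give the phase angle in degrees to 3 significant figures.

Transfer-ellipse semi-major axis a_t = (r₁ + r₂)/2 = (1.800×10^5 + 1.280×10^6)/2 = 7.300×10^5 km.
The half-period of the transfer ellipse is t = π√(a_t³/μ) = 1.7408×10^5 s.
Target angular speed ω₂ = √(μ/r₂³) = 7.7727×10^-6 rad/s.
Angle swept by the target during transfer: ω₂·t = 1.3531 rad = 77.53°.
Arrival is 180° from departure on the ellipse, so φ = 180° − 77.53° = 102°.

φ = 102°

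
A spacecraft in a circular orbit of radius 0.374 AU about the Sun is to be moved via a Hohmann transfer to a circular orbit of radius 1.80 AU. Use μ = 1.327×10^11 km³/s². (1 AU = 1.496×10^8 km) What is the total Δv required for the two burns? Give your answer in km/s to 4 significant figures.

In km: r₁ = 0.374 × 1.496×10^8 = 5.59504×10^7 km; r₂ = 1.80 × 1.496×10^8 = 2.6928×10^8 km.
Semi-major axis of the transfer orbit: a_t = (5.59504×10^7 + 2.6928×10^8)/2 = 1.626152×10^8 km.
Circular speed at r₁: v₁ = √(μ/r₁) = √(1.327×10^11/5.59504×10^7) = 48.70 km/s.
On the transfer ellipse at r₁, vis-viva equation gives v_p = √[μ(2/r₁ − 1/a_t)] = 62.67 km/s.
First burn Δv₁ = |v_p − v₁| = 13.97 km/s.
At r₂, v₂ = √(μ/r₂) = 22.199 km/s.
Transfer-orbit speed at r₂: v_a = √[μ(2/r₂ − 1/a_t)] = 13.021 km/s.
Second burn Δv₂ = |v₂ − v_a| = 9.178 km/s.
Total Δv = Δv₁ + Δv₂ = 23.15 km/s.

Δv = 23.15 km/s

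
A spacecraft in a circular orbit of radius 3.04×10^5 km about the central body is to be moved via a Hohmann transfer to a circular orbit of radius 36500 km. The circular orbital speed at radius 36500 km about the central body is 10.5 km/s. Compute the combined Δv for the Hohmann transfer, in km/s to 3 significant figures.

From the circular-orbit relation v² = μ/r at r = 36500 km: μ = v²r = (10.5)² × 36500 = 4.02412×10^6 km³/s².
The Hohmann ellipse has a_t = (r₁ + r₂)/2 = 1.7025×10^5 km.
Circular speed at r₁: v₁ = √(μ/r₁) = √(4.02412×10^6/3.040×10^5) = 3.63830 km/s.
On the transfer ellipse at r₁, vis-viva gives v_a = √[μ(2/r₁ − 1/a_t)] = 1.68462 km/s.
First burn Δv₁ = |v_a − v₁| = 1.95368 km/s.
Circular speed at r₂: v₂ = √(μ/r₂) = 10.5000 km/s.
Transfer-orbit speed at r₂: v_p = √[μ(2/r₂ − 1/a_t)] = 14.0308 km/s.
Second burn Δv₂ = |v₂ − v_p| = 3.53080 km/s.
Δv = Δv₁ + Δv₂ = 1.95368 + 3.53080 = 5.484 km/s.

Δv = 5.48 km/s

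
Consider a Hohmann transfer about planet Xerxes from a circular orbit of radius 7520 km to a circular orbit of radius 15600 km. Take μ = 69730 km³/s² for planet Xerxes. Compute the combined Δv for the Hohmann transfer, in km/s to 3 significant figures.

Δv = 0.901 km/s

Transfer-ellipse semi-major axis a_t = (r₁ + r₂)/2 = (7520 + 15600)/2 = 11560 km.
At r₁ the circular-orbit speed is v₁ = √(μ/r₁) = 3.0451 km/s.
Transfer-orbit speed at r₁ (v² = μ(2/r − 1/a)): v_p = √[μ(2/r₁ − 1/a_t)] = 3.5374 km/s.
First burn Δv₁ = |v_p − v₁| = 0.4923 km/s.
At r₂, v₂ = √(μ/r₂) = 2.114 km/s.
Transfer-orbit speed at r₂: v_a = √[μ(2/r₂ − 1/a_t)] = 1.705 km/s.
Second burn Δv₂ = |v₂ − v_a| = 0.4090 km/s.
Total Δv = Δv₁ + Δv₂ = 0.9013 km/s.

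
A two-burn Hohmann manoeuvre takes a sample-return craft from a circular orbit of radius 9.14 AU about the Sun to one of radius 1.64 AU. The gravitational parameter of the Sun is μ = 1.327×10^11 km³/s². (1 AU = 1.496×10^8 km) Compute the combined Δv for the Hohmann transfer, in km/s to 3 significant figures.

In km: r₁ = 9.14 × 1.496×10^8 = 1.367344×10^9 km; r₂ = 1.64 × 1.496×10^8 = 2.45344×10^8 km.
The Hohmann ellipse has a_t = (r₁ + r₂)/2 = 8.06344×10^8 km.
Circular speed at r₁: v₁ = √(μ/r₁) = √(1.327×10^11/1.367344×10^9) = 9.8514 km/s.
Transfer-orbit speed at r₁ (v² = μ(2/r − 1/a)): v_a = √[μ(2/r₁ − 1/a_t)] = 5.4341 km/s.
First burn Δv₁ = |v_a − v₁| = 4.4173 km/s.
Circular speed at r₂: v₂ = √(μ/r₂) = 23.2567 km/s.
Transfer-orbit speed at r₂: v_p = √[μ(2/r₂ − 1/a_t)] = 30.2849 km/s.
Second burn Δv₂ = |v₂ − v_p| = 7.0282 km/s.
Δv = Δv₁ + Δv₂ = 4.4173 + 7.0282 = 11.45 km/s.

Δv = 11.4 km/s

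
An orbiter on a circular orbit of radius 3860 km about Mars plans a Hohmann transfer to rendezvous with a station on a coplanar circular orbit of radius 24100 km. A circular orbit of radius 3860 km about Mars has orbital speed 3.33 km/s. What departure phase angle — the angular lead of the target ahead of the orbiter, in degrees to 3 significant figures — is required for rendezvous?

From the circular-orbit relation v² = μ/r at r = 3860 km: μ = v²r = (3.33)² × 3860 = 42803.2 km³/s².
Transfer-ellipse semi-major axis a_t = (r₁ + r₂)/2 = (3860 + 24100)/2 = 13980 km.
The half-period of the transfer ellipse is t = π√(a_t³/μ) = 25100 s.
Target angular speed ω₂ = √(μ/r₂³) = 5.530×10^-5 rad/s.
Angle swept by the target during transfer: ω₂·t = 1.388 rad = 79.53°.
Arrival is 180° from departure on the ellipse, so φ = 180° − 79.53° = 100°.

φ = 100°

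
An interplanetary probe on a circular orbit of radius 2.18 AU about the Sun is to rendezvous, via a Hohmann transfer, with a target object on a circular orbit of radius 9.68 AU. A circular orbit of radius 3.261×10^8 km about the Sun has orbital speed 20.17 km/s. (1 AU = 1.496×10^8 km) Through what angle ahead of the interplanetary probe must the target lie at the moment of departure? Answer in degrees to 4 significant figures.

φ = 93.69°

From the circular-orbit relation v² = μ/r at r = 3.261×10^8 km: μ = v²r = (20.17)² × 3.261×10^8 = 1.32667×10^11 km³/s².
In km: r₁ = 2.18 × 1.496×10^8 = 3.26128×10^8 km; r₂ = 9.68 × 1.496×10^8 = 1.448128×10^9 km.
The Hohmann ellipse has a_t = (r₁ + r₂)/2 = 8.87128×10^8 km.
The half-period of the transfer ellipse is t = π√(a_t³/μ) = 2.27902×10^8 s.
The target's mean motion on its circular orbit is ω₂ = √(μ/r₂³) = 6.60953×10^-9 rad/s.
Angle swept by the target during transfer: ω₂·t = 1.50633 rad = 86.31°.
Arrival is 180° from departure on the ellipse, so φ = 180° − 86.31° = 93.69°.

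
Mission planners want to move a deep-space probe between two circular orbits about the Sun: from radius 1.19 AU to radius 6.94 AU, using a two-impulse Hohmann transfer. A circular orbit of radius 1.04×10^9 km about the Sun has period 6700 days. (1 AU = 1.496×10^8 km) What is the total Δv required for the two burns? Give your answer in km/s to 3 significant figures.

Δv = 13.6 km/s

From Kepler's third law T² = 4π²r³/μ at r = 1.04×10^9 km, T = 6700 days = 6700 × 86400 s = 5.7888×10^8 s: μ = 4π²r³/T² = 1.32520×10^11 km³/s².
In km: r₁ = 1.19 × 1.496×10^8 = 1.78024×10^8 km; r₂ = 6.94 × 1.496×10^8 = 1.038224×10^9 km.
Semi-major axis of the transfer orbit: a_t = (1.78024×10^8 + 1.038224×10^9)/2 = 6.08124×10^8 km.
Circular speed at r₁: v₁ = √(μ/r₁) = √(1.32520×10^11/1.78024×10^8) = 27.2836 km/s.
Transfer-orbit speed at r₁ (v² = μ(2/r − 1/a)): v_p = √[μ(2/r₁ − 1/a_t)] = 35.6493 km/s.
First burn Δv₁ = |v_p − v₁| = 8.366 km/s.
Circular speed at r₂: v₂ = √(μ/r₂) = 11.298 km/s.
Transfer-orbit speed at r₂: v_a = √[μ(2/r₂ − 1/a_t)] = 6.1128 km/s.
Second burn Δv₂ = |v₂ − v_a| = 5.185 km/s.
Δv = Δv₁ + Δv₂ = 8.366 + 5.185 = 13.55 km/s.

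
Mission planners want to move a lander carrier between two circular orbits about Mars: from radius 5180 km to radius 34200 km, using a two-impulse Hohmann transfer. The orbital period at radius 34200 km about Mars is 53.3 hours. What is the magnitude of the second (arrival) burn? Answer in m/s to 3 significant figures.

From Kepler's third law T² = 4π²r³/μ at r = 34200 km, T = 53.3 hours = 53.3 × 3600 s = 1.9188×10^5 s: μ = 4π²r³/T² = 42892.2 km³/s².
Transfer-ellipse semi-major axis a_t = (r₁ + r₂)/2 = (5180 + 34200)/2 = 19690 km.
Circular speed at r = 34200 km: v_c = √(μ/r) = 1.1199 km/s.
Transfer-orbit speed at the same r (vis-viva, a = a_t): v_t = √[μ(2/r − 1/a_t)] = 0.57441 km/s.
Δv₂ = |v_t − v_c| = |0.57441 − 1.1199| = 0.5455 km/s.

Δv₂ = 545 m/s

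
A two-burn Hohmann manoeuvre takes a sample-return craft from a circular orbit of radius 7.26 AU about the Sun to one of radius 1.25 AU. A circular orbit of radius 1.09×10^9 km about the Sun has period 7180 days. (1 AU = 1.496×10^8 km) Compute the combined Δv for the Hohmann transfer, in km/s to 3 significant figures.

Δv = 13.2 km/s

From Kepler's third law T² = 4π²r³/μ at r = 1.09×10^9 km, T = 7180 days = 7180 × 86400 s = 6.20352×10^8 s: μ = 4π²r³/T² = 1.32850×10^11 km³/s².
In km: r₁ = 7.26 × 1.496×10^8 = 1.086096×10^9 km; r₂ = 1.25 × 1.496×10^8 = 1.870×10^8 km.
Transfer-ellipse semi-major axis a_t = (r₁ + r₂)/2 = (1.086096×10^9 + 1.870×10^8)/2 = 6.36548×10^8 km.
Circular speed at r₁: v₁ = √(μ/r₁) = √(1.32850×10^11/1.086096×10^9) = 11.0598 km/s.
On the transfer ellipse at r₁, v² = μ(2/r − 1/a) gives v_a = √[μ(2/r₁ − 1/a_t)] = 5.99449 km/s.
First burn Δv₁ = |v_a − v₁| = 5.065 km/s.
Circular speed at r₂: v₂ = √(μ/r₂) = 26.654 km/s.
Transfer-orbit speed at r₂: v_p = √[μ(2/r₂ − 1/a_t)] = 34.816 km/s.
Second burn Δv₂ = |v₂ − v_p| = 8.162 km/s.
Δv = Δv₁ + Δv₂ = 5.065 + 8.162 = 13.23 km/s.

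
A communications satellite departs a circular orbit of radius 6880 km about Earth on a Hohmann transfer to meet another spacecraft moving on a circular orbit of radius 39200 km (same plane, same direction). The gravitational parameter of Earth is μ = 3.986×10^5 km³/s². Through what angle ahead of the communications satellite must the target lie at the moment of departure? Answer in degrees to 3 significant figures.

φ = 98.9°

Semi-major axis of the transfer orbit: a_t = (6880 + 39200)/2 = 23040 km.
Transfer time t = π√(a_t³/μ) = 17402 s.
The target's mean motion on its circular orbit is ω₂ = √(μ/r₂³) = 8.1347×10^-5 rad/s.
Angle swept by the target during transfer: ω₂·t = 1.4156 rad = 81.11°.
Arrival is 180° from departure on the ellipse, so φ = 180° − 81.11° = 98.9°.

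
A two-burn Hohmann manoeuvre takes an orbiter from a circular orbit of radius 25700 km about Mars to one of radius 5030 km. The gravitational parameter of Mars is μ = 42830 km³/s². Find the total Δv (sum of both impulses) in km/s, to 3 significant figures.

Δv = 1.41 km/s

Transfer-ellipse semi-major axis a_t = (r₁ + r₂)/2 = (25700 + 5030)/2 = 15365 km.
Circular speed at r₁: v₁ = √(μ/r₁) = √(42830/25700) = 1.2909 km/s.
On the transfer ellipse at r₁, v² = μ(2/r − 1/a) gives v_a = √[μ(2/r₁ − 1/a_t)] = 0.73863 km/s.
First burn Δv₁ = |v_a − v₁| = 0.5523 km/s.
At r₂, v₂ = √(μ/r₂) = 2.9180 km/s.
Transfer-orbit speed at r₂: v_p = √[μ(2/r₂ − 1/a_t)] = 3.7739 km/s.
Second burn Δv₂ = |v₂ − v_p| = 0.8559 km/s.
Total Δv = Δv₁ + Δv₂ = 1.408 km/s.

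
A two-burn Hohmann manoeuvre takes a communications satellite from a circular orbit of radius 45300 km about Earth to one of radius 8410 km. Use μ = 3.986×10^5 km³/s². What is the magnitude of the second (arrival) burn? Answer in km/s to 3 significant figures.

Semi-major axis of the transfer orbit: a_t = (45300 + 8410)/2 = 26855 km.
Circular speed at r = 8410 km: v_c = √(μ/r) = 6.884 km/s.
Vis-viva on the transfer ellipse at r = 8410 km gives v_t = √[μ(2/r − 1/a_t)] = 8.941 km/s.
Δv₂ = |v_t − v_c| = |8.941 − 6.884| = 2.057 km/s.

Δv₂ = 2.06 km/s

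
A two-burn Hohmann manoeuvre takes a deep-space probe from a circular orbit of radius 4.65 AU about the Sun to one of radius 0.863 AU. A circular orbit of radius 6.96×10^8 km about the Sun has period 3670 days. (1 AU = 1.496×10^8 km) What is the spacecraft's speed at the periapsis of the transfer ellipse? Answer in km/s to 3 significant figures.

v = 41.6 km/s

From Kepler's third law T² = 4π²r³/μ at r = 6.96×10^8 km, T = 3670 days = 3670 × 86400 s = 3.17088×10^8 s: μ = 4π²r³/T² = 1.32382×10^11 km³/s².
In km: r₁ = 4.65 × 1.496×10^8 = 6.9564×10^8 km; r₂ = 0.863 × 1.496×10^8 = 1.291048×10^8 km.
Semi-major axis of the transfer orbit: a_t = (6.9564×10^8 + 1.291048×10^8)/2 = 4.123724×10^8 km.
The periapsis of the transfer ellipse is at r = 1.291048×10^8 km.
Vis-viva: v = √[μ(2/r − 1/a_t)] = √[1.32382×10^11 × (2/1.291048×10^8 − 1/4.123724×10^8)] = 41.59 km/s.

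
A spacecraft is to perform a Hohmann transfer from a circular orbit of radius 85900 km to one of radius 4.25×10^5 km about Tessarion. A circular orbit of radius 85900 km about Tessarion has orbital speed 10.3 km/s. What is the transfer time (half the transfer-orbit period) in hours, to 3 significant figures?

t = 37.3 hours

From the circular-orbit relation v² = μ/r at r = 85900 km: μ = v²r = (10.3)² × 85900 = 9.11313×10^6 km³/s².
The Hohmann ellipse has a_t = (r₁ + r₂)/2 = 2.5545×10^5 km.
Transfer time t = π√(a_t³/μ) = π√((2.5545×10^5)³ / 9.11313×10^6) = 1.344×10^5 s.
Converting: 1.344×10^5 s ÷ 3600 s/hour = 37.3 hours.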